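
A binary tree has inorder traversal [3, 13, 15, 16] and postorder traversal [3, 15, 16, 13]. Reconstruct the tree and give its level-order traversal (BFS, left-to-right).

Inorder:   [3, 13, 15, 16]
Postorder: [3, 15, 16, 13]
Algorithm: postorder visits root last, so walk postorder right-to-left;
each value is the root of the current inorder slice — split it at that
value, recurse on the right subtree first, then the left.
Recursive splits:
  root=13; inorder splits into left=[3], right=[15, 16]
  root=16; inorder splits into left=[15], right=[]
  root=15; inorder splits into left=[], right=[]
  root=3; inorder splits into left=[], right=[]
Reconstructed level-order: [13, 3, 16, 15]


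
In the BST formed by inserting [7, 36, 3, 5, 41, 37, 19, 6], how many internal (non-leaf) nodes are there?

Tree built from: [7, 36, 3, 5, 41, 37, 19, 6]
Tree (level-order array): [7, 3, 36, None, 5, 19, 41, None, 6, None, None, 37]
Rule: An internal node has at least one child.
Per-node child counts:
  node 7: 2 child(ren)
  node 3: 1 child(ren)
  node 5: 1 child(ren)
  node 6: 0 child(ren)
  node 36: 2 child(ren)
  node 19: 0 child(ren)
  node 41: 1 child(ren)
  node 37: 0 child(ren)
Matching nodes: [7, 3, 5, 36, 41]
Count of internal (non-leaf) nodes: 5


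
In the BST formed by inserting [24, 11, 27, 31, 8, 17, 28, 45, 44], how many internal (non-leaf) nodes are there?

Tree built from: [24, 11, 27, 31, 8, 17, 28, 45, 44]
Tree (level-order array): [24, 11, 27, 8, 17, None, 31, None, None, None, None, 28, 45, None, None, 44]
Rule: An internal node has at least one child.
Per-node child counts:
  node 24: 2 child(ren)
  node 11: 2 child(ren)
  node 8: 0 child(ren)
  node 17: 0 child(ren)
  node 27: 1 child(ren)
  node 31: 2 child(ren)
  node 28: 0 child(ren)
  node 45: 1 child(ren)
  node 44: 0 child(ren)
Matching nodes: [24, 11, 27, 31, 45]
Count of internal (non-leaf) nodes: 5


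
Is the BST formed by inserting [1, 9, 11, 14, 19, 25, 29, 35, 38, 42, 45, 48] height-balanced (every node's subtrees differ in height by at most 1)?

Tree (level-order array): [1, None, 9, None, 11, None, 14, None, 19, None, 25, None, 29, None, 35, None, 38, None, 42, None, 45, None, 48]
Definition: a tree is height-balanced if, at every node, |h(left) - h(right)| <= 1 (empty subtree has height -1).
Bottom-up per-node check:
  node 48: h_left=-1, h_right=-1, diff=0 [OK], height=0
  node 45: h_left=-1, h_right=0, diff=1 [OK], height=1
  node 42: h_left=-1, h_right=1, diff=2 [FAIL (|-1-1|=2 > 1)], height=2
  node 38: h_left=-1, h_right=2, diff=3 [FAIL (|-1-2|=3 > 1)], height=3
  node 35: h_left=-1, h_right=3, diff=4 [FAIL (|-1-3|=4 > 1)], height=4
  node 29: h_left=-1, h_right=4, diff=5 [FAIL (|-1-4|=5 > 1)], height=5
  node 25: h_left=-1, h_right=5, diff=6 [FAIL (|-1-5|=6 > 1)], height=6
  node 19: h_left=-1, h_right=6, diff=7 [FAIL (|-1-6|=7 > 1)], height=7
  node 14: h_left=-1, h_right=7, diff=8 [FAIL (|-1-7|=8 > 1)], height=8
  node 11: h_left=-1, h_right=8, diff=9 [FAIL (|-1-8|=9 > 1)], height=9
  node 9: h_left=-1, h_right=9, diff=10 [FAIL (|-1-9|=10 > 1)], height=10
  node 1: h_left=-1, h_right=10, diff=11 [FAIL (|-1-10|=11 > 1)], height=11
Node 42 violates the condition: |-1 - 1| = 2 > 1.
Result: Not balanced


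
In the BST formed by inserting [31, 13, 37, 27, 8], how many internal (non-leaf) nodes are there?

Tree built from: [31, 13, 37, 27, 8]
Tree (level-order array): [31, 13, 37, 8, 27]
Rule: An internal node has at least one child.
Per-node child counts:
  node 31: 2 child(ren)
  node 13: 2 child(ren)
  node 8: 0 child(ren)
  node 27: 0 child(ren)
  node 37: 0 child(ren)
Matching nodes: [31, 13]
Count of internal (non-leaf) nodes: 2


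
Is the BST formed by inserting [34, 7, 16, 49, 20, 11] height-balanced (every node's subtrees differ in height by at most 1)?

Tree (level-order array): [34, 7, 49, None, 16, None, None, 11, 20]
Definition: a tree is height-balanced if, at every node, |h(left) - h(right)| <= 1 (empty subtree has height -1).
Bottom-up per-node check:
  node 11: h_left=-1, h_right=-1, diff=0 [OK], height=0
  node 20: h_left=-1, h_right=-1, diff=0 [OK], height=0
  node 16: h_left=0, h_right=0, diff=0 [OK], height=1
  node 7: h_left=-1, h_right=1, diff=2 [FAIL (|-1-1|=2 > 1)], height=2
  node 49: h_left=-1, h_right=-1, diff=0 [OK], height=0
  node 34: h_left=2, h_right=0, diff=2 [FAIL (|2-0|=2 > 1)], height=3
Node 7 violates the condition: |-1 - 1| = 2 > 1.
Result: Not balanced


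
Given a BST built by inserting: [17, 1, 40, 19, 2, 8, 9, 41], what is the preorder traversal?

Tree insertion order: [17, 1, 40, 19, 2, 8, 9, 41]
Tree (level-order array): [17, 1, 40, None, 2, 19, 41, None, 8, None, None, None, None, None, 9]
Preorder traversal: [17, 1, 2, 8, 9, 40, 19, 41]


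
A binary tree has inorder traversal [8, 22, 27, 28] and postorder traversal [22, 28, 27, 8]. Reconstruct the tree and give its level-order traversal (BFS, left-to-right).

Inorder:   [8, 22, 27, 28]
Postorder: [22, 28, 27, 8]
Algorithm: postorder visits root last, so walk postorder right-to-left;
each value is the root of the current inorder slice — split it at that
value, recurse on the right subtree first, then the left.
Recursive splits:
  root=8; inorder splits into left=[], right=[22, 27, 28]
  root=27; inorder splits into left=[22], right=[28]
  root=28; inorder splits into left=[], right=[]
  root=22; inorder splits into left=[], right=[]
Reconstructed level-order: [8, 27, 22, 28]


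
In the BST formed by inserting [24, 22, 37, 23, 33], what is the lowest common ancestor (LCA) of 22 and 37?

Tree insertion order: [24, 22, 37, 23, 33]
Tree (level-order array): [24, 22, 37, None, 23, 33]
In a BST, the LCA of p=22, q=37 is the first node v on the
root-to-leaf path with p <= v <= q (go left if both < v, right if both > v).
Walk from root:
  at 24: 22 <= 24 <= 37, this is the LCA
LCA = 24


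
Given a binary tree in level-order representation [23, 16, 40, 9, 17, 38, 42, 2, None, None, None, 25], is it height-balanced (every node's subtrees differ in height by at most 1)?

Tree (level-order array): [23, 16, 40, 9, 17, 38, 42, 2, None, None, None, 25]
Definition: a tree is height-balanced if, at every node, |h(left) - h(right)| <= 1 (empty subtree has height -1).
Bottom-up per-node check:
  node 2: h_left=-1, h_right=-1, diff=0 [OK], height=0
  node 9: h_left=0, h_right=-1, diff=1 [OK], height=1
  node 17: h_left=-1, h_right=-1, diff=0 [OK], height=0
  node 16: h_left=1, h_right=0, diff=1 [OK], height=2
  node 25: h_left=-1, h_right=-1, diff=0 [OK], height=0
  node 38: h_left=0, h_right=-1, diff=1 [OK], height=1
  node 42: h_left=-1, h_right=-1, diff=0 [OK], height=0
  node 40: h_left=1, h_right=0, diff=1 [OK], height=2
  node 23: h_left=2, h_right=2, diff=0 [OK], height=3
All nodes satisfy the balance condition.
Result: Balanced


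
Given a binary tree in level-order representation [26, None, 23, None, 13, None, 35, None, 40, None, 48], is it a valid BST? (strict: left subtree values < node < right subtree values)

Level-order array: [26, None, 23, None, 13, None, 35, None, 40, None, 48]
Validate using subtree bounds (lo, hi): at each node, require lo < value < hi,
then recurse left with hi=value and right with lo=value.
Preorder trace (stopping at first violation):
  at node 26 with bounds (-inf, +inf): OK
  at node 23 with bounds (26, +inf): VIOLATION
Node 23 violates its bound: not (26 < 23 < +inf).
Result: Not a valid BST


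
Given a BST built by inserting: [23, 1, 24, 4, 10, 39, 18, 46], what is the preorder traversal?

Tree insertion order: [23, 1, 24, 4, 10, 39, 18, 46]
Tree (level-order array): [23, 1, 24, None, 4, None, 39, None, 10, None, 46, None, 18]
Preorder traversal: [23, 1, 4, 10, 18, 24, 39, 46]


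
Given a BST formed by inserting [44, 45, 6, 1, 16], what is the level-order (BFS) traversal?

Tree insertion order: [44, 45, 6, 1, 16]
Tree (level-order array): [44, 6, 45, 1, 16]
BFS from the root, enqueuing left then right child of each popped node:
  queue [44] -> pop 44, enqueue [6, 45], visited so far: [44]
  queue [6, 45] -> pop 6, enqueue [1, 16], visited so far: [44, 6]
  queue [45, 1, 16] -> pop 45, enqueue [none], visited so far: [44, 6, 45]
  queue [1, 16] -> pop 1, enqueue [none], visited so far: [44, 6, 45, 1]
  queue [16] -> pop 16, enqueue [none], visited so far: [44, 6, 45, 1, 16]
Result: [44, 6, 45, 1, 16]


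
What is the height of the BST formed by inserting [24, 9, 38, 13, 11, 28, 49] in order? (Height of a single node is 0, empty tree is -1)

Insertion order: [24, 9, 38, 13, 11, 28, 49]
Tree (level-order array): [24, 9, 38, None, 13, 28, 49, 11]
Compute height bottom-up (empty subtree = -1):
  height(11) = 1 + max(-1, -1) = 0
  height(13) = 1 + max(0, -1) = 1
  height(9) = 1 + max(-1, 1) = 2
  height(28) = 1 + max(-1, -1) = 0
  height(49) = 1 + max(-1, -1) = 0
  height(38) = 1 + max(0, 0) = 1
  height(24) = 1 + max(2, 1) = 3
Height = 3


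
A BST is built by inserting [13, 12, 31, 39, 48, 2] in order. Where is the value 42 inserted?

Starting tree (level order): [13, 12, 31, 2, None, None, 39, None, None, None, 48]
Insertion path: 13 -> 31 -> 39 -> 48
Result: insert 42 as left child of 48
Final tree (level order): [13, 12, 31, 2, None, None, 39, None, None, None, 48, 42]


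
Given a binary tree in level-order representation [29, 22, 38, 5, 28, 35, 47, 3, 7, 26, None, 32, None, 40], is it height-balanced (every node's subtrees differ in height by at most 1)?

Tree (level-order array): [29, 22, 38, 5, 28, 35, 47, 3, 7, 26, None, 32, None, 40]
Definition: a tree is height-balanced if, at every node, |h(left) - h(right)| <= 1 (empty subtree has height -1).
Bottom-up per-node check:
  node 3: h_left=-1, h_right=-1, diff=0 [OK], height=0
  node 7: h_left=-1, h_right=-1, diff=0 [OK], height=0
  node 5: h_left=0, h_right=0, diff=0 [OK], height=1
  node 26: h_left=-1, h_right=-1, diff=0 [OK], height=0
  node 28: h_left=0, h_right=-1, diff=1 [OK], height=1
  node 22: h_left=1, h_right=1, diff=0 [OK], height=2
  node 32: h_left=-1, h_right=-1, diff=0 [OK], height=0
  node 35: h_left=0, h_right=-1, diff=1 [OK], height=1
  node 40: h_left=-1, h_right=-1, diff=0 [OK], height=0
  node 47: h_left=0, h_right=-1, diff=1 [OK], height=1
  node 38: h_left=1, h_right=1, diff=0 [OK], height=2
  node 29: h_left=2, h_right=2, diff=0 [OK], height=3
All nodes satisfy the balance condition.
Result: Balanced


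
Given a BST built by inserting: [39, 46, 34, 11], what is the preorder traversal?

Tree insertion order: [39, 46, 34, 11]
Tree (level-order array): [39, 34, 46, 11]
Preorder traversal: [39, 34, 11, 46]


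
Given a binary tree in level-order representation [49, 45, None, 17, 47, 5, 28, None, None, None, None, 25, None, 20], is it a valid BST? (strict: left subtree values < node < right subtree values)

Level-order array: [49, 45, None, 17, 47, 5, 28, None, None, None, None, 25, None, 20]
Validate using subtree bounds (lo, hi): at each node, require lo < value < hi,
then recurse left with hi=value and right with lo=value.
Preorder trace (stopping at first violation):
  at node 49 with bounds (-inf, +inf): OK
  at node 45 with bounds (-inf, 49): OK
  at node 17 with bounds (-inf, 45): OK
  at node 5 with bounds (-inf, 17): OK
  at node 28 with bounds (17, 45): OK
  at node 25 with bounds (17, 28): OK
  at node 20 with bounds (17, 25): OK
  at node 47 with bounds (45, 49): OK
No violation found at any node.
Result: Valid BST


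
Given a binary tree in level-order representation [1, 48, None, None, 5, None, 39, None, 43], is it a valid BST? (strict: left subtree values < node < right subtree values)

Level-order array: [1, 48, None, None, 5, None, 39, None, 43]
Validate using subtree bounds (lo, hi): at each node, require lo < value < hi,
then recurse left with hi=value and right with lo=value.
Preorder trace (stopping at first violation):
  at node 1 with bounds (-inf, +inf): OK
  at node 48 with bounds (-inf, 1): VIOLATION
Node 48 violates its bound: not (-inf < 48 < 1).
Result: Not a valid BST


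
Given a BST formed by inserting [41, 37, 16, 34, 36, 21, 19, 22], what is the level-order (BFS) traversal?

Tree insertion order: [41, 37, 16, 34, 36, 21, 19, 22]
Tree (level-order array): [41, 37, None, 16, None, None, 34, 21, 36, 19, 22]
BFS from the root, enqueuing left then right child of each popped node:
  queue [41] -> pop 41, enqueue [37], visited so far: [41]
  queue [37] -> pop 37, enqueue [16], visited so far: [41, 37]
  queue [16] -> pop 16, enqueue [34], visited so far: [41, 37, 16]
  queue [34] -> pop 34, enqueue [21, 36], visited so far: [41, 37, 16, 34]
  queue [21, 36] -> pop 21, enqueue [19, 22], visited so far: [41, 37, 16, 34, 21]
  queue [36, 19, 22] -> pop 36, enqueue [none], visited so far: [41, 37, 16, 34, 21, 36]
  queue [19, 22] -> pop 19, enqueue [none], visited so far: [41, 37, 16, 34, 21, 36, 19]
  queue [22] -> pop 22, enqueue [none], visited so far: [41, 37, 16, 34, 21, 36, 19, 22]
Result: [41, 37, 16, 34, 21, 36, 19, 22]


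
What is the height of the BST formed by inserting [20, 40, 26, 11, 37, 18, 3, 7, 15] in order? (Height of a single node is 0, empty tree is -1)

Insertion order: [20, 40, 26, 11, 37, 18, 3, 7, 15]
Tree (level-order array): [20, 11, 40, 3, 18, 26, None, None, 7, 15, None, None, 37]
Compute height bottom-up (empty subtree = -1):
  height(7) = 1 + max(-1, -1) = 0
  height(3) = 1 + max(-1, 0) = 1
  height(15) = 1 + max(-1, -1) = 0
  height(18) = 1 + max(0, -1) = 1
  height(11) = 1 + max(1, 1) = 2
  height(37) = 1 + max(-1, -1) = 0
  height(26) = 1 + max(-1, 0) = 1
  height(40) = 1 + max(1, -1) = 2
  height(20) = 1 + max(2, 2) = 3
Height = 3


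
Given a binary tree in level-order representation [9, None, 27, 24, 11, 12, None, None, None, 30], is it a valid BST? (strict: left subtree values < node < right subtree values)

Level-order array: [9, None, 27, 24, 11, 12, None, None, None, 30]
Validate using subtree bounds (lo, hi): at each node, require lo < value < hi,
then recurse left with hi=value and right with lo=value.
Preorder trace (stopping at first violation):
  at node 9 with bounds (-inf, +inf): OK
  at node 27 with bounds (9, +inf): OK
  at node 24 with bounds (9, 27): OK
  at node 12 with bounds (9, 24): OK
  at node 30 with bounds (9, 12): VIOLATION
Node 30 violates its bound: not (9 < 30 < 12).
Result: Not a valid BST


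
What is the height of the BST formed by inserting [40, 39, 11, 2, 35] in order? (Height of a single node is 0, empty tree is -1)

Insertion order: [40, 39, 11, 2, 35]
Tree (level-order array): [40, 39, None, 11, None, 2, 35]
Compute height bottom-up (empty subtree = -1):
  height(2) = 1 + max(-1, -1) = 0
  height(35) = 1 + max(-1, -1) = 0
  height(11) = 1 + max(0, 0) = 1
  height(39) = 1 + max(1, -1) = 2
  height(40) = 1 + max(2, -1) = 3
Height = 3


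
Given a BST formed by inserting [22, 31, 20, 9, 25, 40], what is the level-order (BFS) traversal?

Tree insertion order: [22, 31, 20, 9, 25, 40]
Tree (level-order array): [22, 20, 31, 9, None, 25, 40]
BFS from the root, enqueuing left then right child of each popped node:
  queue [22] -> pop 22, enqueue [20, 31], visited so far: [22]
  queue [20, 31] -> pop 20, enqueue [9], visited so far: [22, 20]
  queue [31, 9] -> pop 31, enqueue [25, 40], visited so far: [22, 20, 31]
  queue [9, 25, 40] -> pop 9, enqueue [none], visited so far: [22, 20, 31, 9]
  queue [25, 40] -> pop 25, enqueue [none], visited so far: [22, 20, 31, 9, 25]
  queue [40] -> pop 40, enqueue [none], visited so far: [22, 20, 31, 9, 25, 40]
Result: [22, 20, 31, 9, 25, 40]


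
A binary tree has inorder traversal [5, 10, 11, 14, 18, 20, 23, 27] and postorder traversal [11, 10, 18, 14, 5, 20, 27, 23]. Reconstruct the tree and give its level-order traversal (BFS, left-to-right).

Inorder:   [5, 10, 11, 14, 18, 20, 23, 27]
Postorder: [11, 10, 18, 14, 5, 20, 27, 23]
Algorithm: postorder visits root last, so walk postorder right-to-left;
each value is the root of the current inorder slice — split it at that
value, recurse on the right subtree first, then the left.
Recursive splits:
  root=23; inorder splits into left=[5, 10, 11, 14, 18, 20], right=[27]
  root=27; inorder splits into left=[], right=[]
  root=20; inorder splits into left=[5, 10, 11, 14, 18], right=[]
  root=5; inorder splits into left=[], right=[10, 11, 14, 18]
  root=14; inorder splits into left=[10, 11], right=[18]
  root=18; inorder splits into left=[], right=[]
  root=10; inorder splits into left=[], right=[11]
  root=11; inorder splits into left=[], right=[]
Reconstructed level-order: [23, 20, 27, 5, 14, 10, 18, 11]


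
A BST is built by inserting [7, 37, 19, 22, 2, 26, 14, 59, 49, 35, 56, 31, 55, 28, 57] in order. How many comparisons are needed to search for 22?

Search path for 22: 7 -> 37 -> 19 -> 22
Found: True
Comparisons: 4


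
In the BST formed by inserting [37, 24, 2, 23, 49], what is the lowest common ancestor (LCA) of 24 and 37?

Tree insertion order: [37, 24, 2, 23, 49]
Tree (level-order array): [37, 24, 49, 2, None, None, None, None, 23]
In a BST, the LCA of p=24, q=37 is the first node v on the
root-to-leaf path with p <= v <= q (go left if both < v, right if both > v).
Walk from root:
  at 37: 24 <= 37 <= 37, this is the LCA
LCA = 37


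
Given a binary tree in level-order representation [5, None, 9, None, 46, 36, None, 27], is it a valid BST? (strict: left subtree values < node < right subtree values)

Level-order array: [5, None, 9, None, 46, 36, None, 27]
Validate using subtree bounds (lo, hi): at each node, require lo < value < hi,
then recurse left with hi=value and right with lo=value.
Preorder trace (stopping at first violation):
  at node 5 with bounds (-inf, +inf): OK
  at node 9 with bounds (5, +inf): OK
  at node 46 with bounds (9, +inf): OK
  at node 36 with bounds (9, 46): OK
  at node 27 with bounds (9, 36): OK
No violation found at any node.
Result: Valid BST


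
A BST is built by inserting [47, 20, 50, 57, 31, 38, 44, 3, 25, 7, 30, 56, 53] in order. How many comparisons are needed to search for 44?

Search path for 44: 47 -> 20 -> 31 -> 38 -> 44
Found: True
Comparisons: 5


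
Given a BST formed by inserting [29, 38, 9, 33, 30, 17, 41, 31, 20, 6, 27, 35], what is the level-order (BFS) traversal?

Tree insertion order: [29, 38, 9, 33, 30, 17, 41, 31, 20, 6, 27, 35]
Tree (level-order array): [29, 9, 38, 6, 17, 33, 41, None, None, None, 20, 30, 35, None, None, None, 27, None, 31]
BFS from the root, enqueuing left then right child of each popped node:
  queue [29] -> pop 29, enqueue [9, 38], visited so far: [29]
  queue [9, 38] -> pop 9, enqueue [6, 17], visited so far: [29, 9]
  queue [38, 6, 17] -> pop 38, enqueue [33, 41], visited so far: [29, 9, 38]
  queue [6, 17, 33, 41] -> pop 6, enqueue [none], visited so far: [29, 9, 38, 6]
  queue [17, 33, 41] -> pop 17, enqueue [20], visited so far: [29, 9, 38, 6, 17]
  queue [33, 41, 20] -> pop 33, enqueue [30, 35], visited so far: [29, 9, 38, 6, 17, 33]
  queue [41, 20, 30, 35] -> pop 41, enqueue [none], visited so far: [29, 9, 38, 6, 17, 33, 41]
  queue [20, 30, 35] -> pop 20, enqueue [27], visited so far: [29, 9, 38, 6, 17, 33, 41, 20]
  queue [30, 35, 27] -> pop 30, enqueue [31], visited so far: [29, 9, 38, 6, 17, 33, 41, 20, 30]
  queue [35, 27, 31] -> pop 35, enqueue [none], visited so far: [29, 9, 38, 6, 17, 33, 41, 20, 30, 35]
  queue [27, 31] -> pop 27, enqueue [none], visited so far: [29, 9, 38, 6, 17, 33, 41, 20, 30, 35, 27]
  queue [31] -> pop 31, enqueue [none], visited so far: [29, 9, 38, 6, 17, 33, 41, 20, 30, 35, 27, 31]
Result: [29, 9, 38, 6, 17, 33, 41, 20, 30, 35, 27, 31]


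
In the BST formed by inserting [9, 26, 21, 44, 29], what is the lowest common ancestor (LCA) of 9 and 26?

Tree insertion order: [9, 26, 21, 44, 29]
Tree (level-order array): [9, None, 26, 21, 44, None, None, 29]
In a BST, the LCA of p=9, q=26 is the first node v on the
root-to-leaf path with p <= v <= q (go left if both < v, right if both > v).
Walk from root:
  at 9: 9 <= 9 <= 26, this is the LCA
LCA = 9


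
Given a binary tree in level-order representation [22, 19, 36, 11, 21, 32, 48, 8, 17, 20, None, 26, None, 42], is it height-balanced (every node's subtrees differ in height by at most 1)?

Tree (level-order array): [22, 19, 36, 11, 21, 32, 48, 8, 17, 20, None, 26, None, 42]
Definition: a tree is height-balanced if, at every node, |h(left) - h(right)| <= 1 (empty subtree has height -1).
Bottom-up per-node check:
  node 8: h_left=-1, h_right=-1, diff=0 [OK], height=0
  node 17: h_left=-1, h_right=-1, diff=0 [OK], height=0
  node 11: h_left=0, h_right=0, diff=0 [OK], height=1
  node 20: h_left=-1, h_right=-1, diff=0 [OK], height=0
  node 21: h_left=0, h_right=-1, diff=1 [OK], height=1
  node 19: h_left=1, h_right=1, diff=0 [OK], height=2
  node 26: h_left=-1, h_right=-1, diff=0 [OK], height=0
  node 32: h_left=0, h_right=-1, diff=1 [OK], height=1
  node 42: h_left=-1, h_right=-1, diff=0 [OK], height=0
  node 48: h_left=0, h_right=-1, diff=1 [OK], height=1
  node 36: h_left=1, h_right=1, diff=0 [OK], height=2
  node 22: h_left=2, h_right=2, diff=0 [OK], height=3
All nodes satisfy the balance condition.
Result: Balanced


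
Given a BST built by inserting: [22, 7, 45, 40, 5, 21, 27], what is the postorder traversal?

Tree insertion order: [22, 7, 45, 40, 5, 21, 27]
Tree (level-order array): [22, 7, 45, 5, 21, 40, None, None, None, None, None, 27]
Postorder traversal: [5, 21, 7, 27, 40, 45, 22]


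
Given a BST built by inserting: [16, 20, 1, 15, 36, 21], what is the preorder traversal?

Tree insertion order: [16, 20, 1, 15, 36, 21]
Tree (level-order array): [16, 1, 20, None, 15, None, 36, None, None, 21]
Preorder traversal: [16, 1, 15, 20, 36, 21]


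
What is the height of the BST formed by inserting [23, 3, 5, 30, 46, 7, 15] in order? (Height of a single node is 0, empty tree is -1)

Insertion order: [23, 3, 5, 30, 46, 7, 15]
Tree (level-order array): [23, 3, 30, None, 5, None, 46, None, 7, None, None, None, 15]
Compute height bottom-up (empty subtree = -1):
  height(15) = 1 + max(-1, -1) = 0
  height(7) = 1 + max(-1, 0) = 1
  height(5) = 1 + max(-1, 1) = 2
  height(3) = 1 + max(-1, 2) = 3
  height(46) = 1 + max(-1, -1) = 0
  height(30) = 1 + max(-1, 0) = 1
  height(23) = 1 + max(3, 1) = 4
Height = 4


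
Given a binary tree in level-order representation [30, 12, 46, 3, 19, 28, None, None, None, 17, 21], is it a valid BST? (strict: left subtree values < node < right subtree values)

Level-order array: [30, 12, 46, 3, 19, 28, None, None, None, 17, 21]
Validate using subtree bounds (lo, hi): at each node, require lo < value < hi,
then recurse left with hi=value and right with lo=value.
Preorder trace (stopping at first violation):
  at node 30 with bounds (-inf, +inf): OK
  at node 12 with bounds (-inf, 30): OK
  at node 3 with bounds (-inf, 12): OK
  at node 19 with bounds (12, 30): OK
  at node 17 with bounds (12, 19): OK
  at node 21 with bounds (19, 30): OK
  at node 46 with bounds (30, +inf): OK
  at node 28 with bounds (30, 46): VIOLATION
Node 28 violates its bound: not (30 < 28 < 46).
Result: Not a valid BST


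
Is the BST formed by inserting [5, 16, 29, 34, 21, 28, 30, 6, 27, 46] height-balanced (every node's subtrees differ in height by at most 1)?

Tree (level-order array): [5, None, 16, 6, 29, None, None, 21, 34, None, 28, 30, 46, 27]
Definition: a tree is height-balanced if, at every node, |h(left) - h(right)| <= 1 (empty subtree has height -1).
Bottom-up per-node check:
  node 6: h_left=-1, h_right=-1, diff=0 [OK], height=0
  node 27: h_left=-1, h_right=-1, diff=0 [OK], height=0
  node 28: h_left=0, h_right=-1, diff=1 [OK], height=1
  node 21: h_left=-1, h_right=1, diff=2 [FAIL (|-1-1|=2 > 1)], height=2
  node 30: h_left=-1, h_right=-1, diff=0 [OK], height=0
  node 46: h_left=-1, h_right=-1, diff=0 [OK], height=0
  node 34: h_left=0, h_right=0, diff=0 [OK], height=1
  node 29: h_left=2, h_right=1, diff=1 [OK], height=3
  node 16: h_left=0, h_right=3, diff=3 [FAIL (|0-3|=3 > 1)], height=4
  node 5: h_left=-1, h_right=4, diff=5 [FAIL (|-1-4|=5 > 1)], height=5
Node 21 violates the condition: |-1 - 1| = 2 > 1.
Result: Not balanced


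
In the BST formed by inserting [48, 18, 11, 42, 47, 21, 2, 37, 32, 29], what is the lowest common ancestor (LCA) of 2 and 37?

Tree insertion order: [48, 18, 11, 42, 47, 21, 2, 37, 32, 29]
Tree (level-order array): [48, 18, None, 11, 42, 2, None, 21, 47, None, None, None, 37, None, None, 32, None, 29]
In a BST, the LCA of p=2, q=37 is the first node v on the
root-to-leaf path with p <= v <= q (go left if both < v, right if both > v).
Walk from root:
  at 48: both 2 and 37 < 48, go left
  at 18: 2 <= 18 <= 37, this is the LCA
LCA = 18


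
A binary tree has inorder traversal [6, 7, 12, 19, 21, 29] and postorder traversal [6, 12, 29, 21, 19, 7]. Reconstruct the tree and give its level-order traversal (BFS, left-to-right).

Inorder:   [6, 7, 12, 19, 21, 29]
Postorder: [6, 12, 29, 21, 19, 7]
Algorithm: postorder visits root last, so walk postorder right-to-left;
each value is the root of the current inorder slice — split it at that
value, recurse on the right subtree first, then the left.
Recursive splits:
  root=7; inorder splits into left=[6], right=[12, 19, 21, 29]
  root=19; inorder splits into left=[12], right=[21, 29]
  root=21; inorder splits into left=[], right=[29]
  root=29; inorder splits into left=[], right=[]
  root=12; inorder splits into left=[], right=[]
  root=6; inorder splits into left=[], right=[]
Reconstructed level-order: [7, 6, 19, 12, 21, 29]


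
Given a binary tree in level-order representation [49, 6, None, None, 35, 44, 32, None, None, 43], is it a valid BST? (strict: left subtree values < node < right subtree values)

Level-order array: [49, 6, None, None, 35, 44, 32, None, None, 43]
Validate using subtree bounds (lo, hi): at each node, require lo < value < hi,
then recurse left with hi=value and right with lo=value.
Preorder trace (stopping at first violation):
  at node 49 with bounds (-inf, +inf): OK
  at node 6 with bounds (-inf, 49): OK
  at node 35 with bounds (6, 49): OK
  at node 44 with bounds (6, 35): VIOLATION
Node 44 violates its bound: not (6 < 44 < 35).
Result: Not a valid BST


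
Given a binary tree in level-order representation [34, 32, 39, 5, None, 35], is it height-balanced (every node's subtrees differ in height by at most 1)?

Tree (level-order array): [34, 32, 39, 5, None, 35]
Definition: a tree is height-balanced if, at every node, |h(left) - h(right)| <= 1 (empty subtree has height -1).
Bottom-up per-node check:
  node 5: h_left=-1, h_right=-1, diff=0 [OK], height=0
  node 32: h_left=0, h_right=-1, diff=1 [OK], height=1
  node 35: h_left=-1, h_right=-1, diff=0 [OK], height=0
  node 39: h_left=0, h_right=-1, diff=1 [OK], height=1
  node 34: h_left=1, h_right=1, diff=0 [OK], height=2
All nodes satisfy the balance condition.
Result: Balanced


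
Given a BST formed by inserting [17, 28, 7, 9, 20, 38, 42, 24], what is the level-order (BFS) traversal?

Tree insertion order: [17, 28, 7, 9, 20, 38, 42, 24]
Tree (level-order array): [17, 7, 28, None, 9, 20, 38, None, None, None, 24, None, 42]
BFS from the root, enqueuing left then right child of each popped node:
  queue [17] -> pop 17, enqueue [7, 28], visited so far: [17]
  queue [7, 28] -> pop 7, enqueue [9], visited so far: [17, 7]
  queue [28, 9] -> pop 28, enqueue [20, 38], visited so far: [17, 7, 28]
  queue [9, 20, 38] -> pop 9, enqueue [none], visited so far: [17, 7, 28, 9]
  queue [20, 38] -> pop 20, enqueue [24], visited so far: [17, 7, 28, 9, 20]
  queue [38, 24] -> pop 38, enqueue [42], visited so far: [17, 7, 28, 9, 20, 38]
  queue [24, 42] -> pop 24, enqueue [none], visited so far: [17, 7, 28, 9, 20, 38, 24]
  queue [42] -> pop 42, enqueue [none], visited so far: [17, 7, 28, 9, 20, 38, 24, 42]
Result: [17, 7, 28, 9, 20, 38, 24, 42]


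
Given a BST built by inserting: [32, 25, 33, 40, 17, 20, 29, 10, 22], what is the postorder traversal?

Tree insertion order: [32, 25, 33, 40, 17, 20, 29, 10, 22]
Tree (level-order array): [32, 25, 33, 17, 29, None, 40, 10, 20, None, None, None, None, None, None, None, 22]
Postorder traversal: [10, 22, 20, 17, 29, 25, 40, 33, 32]


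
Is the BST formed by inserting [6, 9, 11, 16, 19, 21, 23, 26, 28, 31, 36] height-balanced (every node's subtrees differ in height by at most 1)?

Tree (level-order array): [6, None, 9, None, 11, None, 16, None, 19, None, 21, None, 23, None, 26, None, 28, None, 31, None, 36]
Definition: a tree is height-balanced if, at every node, |h(left) - h(right)| <= 1 (empty subtree has height -1).
Bottom-up per-node check:
  node 36: h_left=-1, h_right=-1, diff=0 [OK], height=0
  node 31: h_left=-1, h_right=0, diff=1 [OK], height=1
  node 28: h_left=-1, h_right=1, diff=2 [FAIL (|-1-1|=2 > 1)], height=2
  node 26: h_left=-1, h_right=2, diff=3 [FAIL (|-1-2|=3 > 1)], height=3
  node 23: h_left=-1, h_right=3, diff=4 [FAIL (|-1-3|=4 > 1)], height=4
  node 21: h_left=-1, h_right=4, diff=5 [FAIL (|-1-4|=5 > 1)], height=5
  node 19: h_left=-1, h_right=5, diff=6 [FAIL (|-1-5|=6 > 1)], height=6
  node 16: h_left=-1, h_right=6, diff=7 [FAIL (|-1-6|=7 > 1)], height=7
  node 11: h_left=-1, h_right=7, diff=8 [FAIL (|-1-7|=8 > 1)], height=8
  node 9: h_left=-1, h_right=8, diff=9 [FAIL (|-1-8|=9 > 1)], height=9
  node 6: h_left=-1, h_right=9, diff=10 [FAIL (|-1-9|=10 > 1)], height=10
Node 28 violates the condition: |-1 - 1| = 2 > 1.
Result: Not balanced


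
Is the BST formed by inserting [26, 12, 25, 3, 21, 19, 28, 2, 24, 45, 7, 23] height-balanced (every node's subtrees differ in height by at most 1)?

Tree (level-order array): [26, 12, 28, 3, 25, None, 45, 2, 7, 21, None, None, None, None, None, None, None, 19, 24, None, None, 23]
Definition: a tree is height-balanced if, at every node, |h(left) - h(right)| <= 1 (empty subtree has height -1).
Bottom-up per-node check:
  node 2: h_left=-1, h_right=-1, diff=0 [OK], height=0
  node 7: h_left=-1, h_right=-1, diff=0 [OK], height=0
  node 3: h_left=0, h_right=0, diff=0 [OK], height=1
  node 19: h_left=-1, h_right=-1, diff=0 [OK], height=0
  node 23: h_left=-1, h_right=-1, diff=0 [OK], height=0
  node 24: h_left=0, h_right=-1, diff=1 [OK], height=1
  node 21: h_left=0, h_right=1, diff=1 [OK], height=2
  node 25: h_left=2, h_right=-1, diff=3 [FAIL (|2--1|=3 > 1)], height=3
  node 12: h_left=1, h_right=3, diff=2 [FAIL (|1-3|=2 > 1)], height=4
  node 45: h_left=-1, h_right=-1, diff=0 [OK], height=0
  node 28: h_left=-1, h_right=0, diff=1 [OK], height=1
  node 26: h_left=4, h_right=1, diff=3 [FAIL (|4-1|=3 > 1)], height=5
Node 25 violates the condition: |2 - -1| = 3 > 1.
Result: Not balanced


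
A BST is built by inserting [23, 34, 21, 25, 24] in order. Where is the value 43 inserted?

Starting tree (level order): [23, 21, 34, None, None, 25, None, 24]
Insertion path: 23 -> 34
Result: insert 43 as right child of 34
Final tree (level order): [23, 21, 34, None, None, 25, 43, 24]


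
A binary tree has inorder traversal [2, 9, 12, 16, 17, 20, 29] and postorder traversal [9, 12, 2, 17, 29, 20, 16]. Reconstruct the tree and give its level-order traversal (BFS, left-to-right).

Inorder:   [2, 9, 12, 16, 17, 20, 29]
Postorder: [9, 12, 2, 17, 29, 20, 16]
Algorithm: postorder visits root last, so walk postorder right-to-left;
each value is the root of the current inorder slice — split it at that
value, recurse on the right subtree first, then the left.
Recursive splits:
  root=16; inorder splits into left=[2, 9, 12], right=[17, 20, 29]
  root=20; inorder splits into left=[17], right=[29]
  root=29; inorder splits into left=[], right=[]
  root=17; inorder splits into left=[], right=[]
  root=2; inorder splits into left=[], right=[9, 12]
  root=12; inorder splits into left=[9], right=[]
  root=9; inorder splits into left=[], right=[]
Reconstructed level-order: [16, 2, 20, 12, 17, 29, 9]


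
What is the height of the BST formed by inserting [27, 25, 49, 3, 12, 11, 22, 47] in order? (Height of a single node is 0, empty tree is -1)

Insertion order: [27, 25, 49, 3, 12, 11, 22, 47]
Tree (level-order array): [27, 25, 49, 3, None, 47, None, None, 12, None, None, 11, 22]
Compute height bottom-up (empty subtree = -1):
  height(11) = 1 + max(-1, -1) = 0
  height(22) = 1 + max(-1, -1) = 0
  height(12) = 1 + max(0, 0) = 1
  height(3) = 1 + max(-1, 1) = 2
  height(25) = 1 + max(2, -1) = 3
  height(47) = 1 + max(-1, -1) = 0
  height(49) = 1 + max(0, -1) = 1
  height(27) = 1 + max(3, 1) = 4
Height = 4


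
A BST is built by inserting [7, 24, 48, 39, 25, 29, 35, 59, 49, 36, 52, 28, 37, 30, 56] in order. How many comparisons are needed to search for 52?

Search path for 52: 7 -> 24 -> 48 -> 59 -> 49 -> 52
Found: True
Comparisons: 6


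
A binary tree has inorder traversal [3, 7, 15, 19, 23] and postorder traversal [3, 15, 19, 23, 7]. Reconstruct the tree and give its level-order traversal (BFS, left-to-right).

Inorder:   [3, 7, 15, 19, 23]
Postorder: [3, 15, 19, 23, 7]
Algorithm: postorder visits root last, so walk postorder right-to-left;
each value is the root of the current inorder slice — split it at that
value, recurse on the right subtree first, then the left.
Recursive splits:
  root=7; inorder splits into left=[3], right=[15, 19, 23]
  root=23; inorder splits into left=[15, 19], right=[]
  root=19; inorder splits into left=[15], right=[]
  root=15; inorder splits into left=[], right=[]
  root=3; inorder splits into left=[], right=[]
Reconstructed level-order: [7, 3, 23, 19, 15]


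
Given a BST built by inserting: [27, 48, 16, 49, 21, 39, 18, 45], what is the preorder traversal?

Tree insertion order: [27, 48, 16, 49, 21, 39, 18, 45]
Tree (level-order array): [27, 16, 48, None, 21, 39, 49, 18, None, None, 45]
Preorder traversal: [27, 16, 21, 18, 48, 39, 45, 49]


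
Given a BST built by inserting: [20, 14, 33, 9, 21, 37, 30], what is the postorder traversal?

Tree insertion order: [20, 14, 33, 9, 21, 37, 30]
Tree (level-order array): [20, 14, 33, 9, None, 21, 37, None, None, None, 30]
Postorder traversal: [9, 14, 30, 21, 37, 33, 20]


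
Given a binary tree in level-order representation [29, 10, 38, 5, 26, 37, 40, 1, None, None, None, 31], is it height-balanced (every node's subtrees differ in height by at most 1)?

Tree (level-order array): [29, 10, 38, 5, 26, 37, 40, 1, None, None, None, 31]
Definition: a tree is height-balanced if, at every node, |h(left) - h(right)| <= 1 (empty subtree has height -1).
Bottom-up per-node check:
  node 1: h_left=-1, h_right=-1, diff=0 [OK], height=0
  node 5: h_left=0, h_right=-1, diff=1 [OK], height=1
  node 26: h_left=-1, h_right=-1, diff=0 [OK], height=0
  node 10: h_left=1, h_right=0, diff=1 [OK], height=2
  node 31: h_left=-1, h_right=-1, diff=0 [OK], height=0
  node 37: h_left=0, h_right=-1, diff=1 [OK], height=1
  node 40: h_left=-1, h_right=-1, diff=0 [OK], height=0
  node 38: h_left=1, h_right=0, diff=1 [OK], height=2
  node 29: h_left=2, h_right=2, diff=0 [OK], height=3
All nodes satisfy the balance condition.
Result: Balanced


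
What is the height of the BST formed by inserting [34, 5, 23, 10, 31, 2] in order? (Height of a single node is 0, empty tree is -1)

Insertion order: [34, 5, 23, 10, 31, 2]
Tree (level-order array): [34, 5, None, 2, 23, None, None, 10, 31]
Compute height bottom-up (empty subtree = -1):
  height(2) = 1 + max(-1, -1) = 0
  height(10) = 1 + max(-1, -1) = 0
  height(31) = 1 + max(-1, -1) = 0
  height(23) = 1 + max(0, 0) = 1
  height(5) = 1 + max(0, 1) = 2
  height(34) = 1 + max(2, -1) = 3
Height = 3


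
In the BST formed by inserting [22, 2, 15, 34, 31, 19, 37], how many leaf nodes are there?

Tree built from: [22, 2, 15, 34, 31, 19, 37]
Tree (level-order array): [22, 2, 34, None, 15, 31, 37, None, 19]
Rule: A leaf has 0 children.
Per-node child counts:
  node 22: 2 child(ren)
  node 2: 1 child(ren)
  node 15: 1 child(ren)
  node 19: 0 child(ren)
  node 34: 2 child(ren)
  node 31: 0 child(ren)
  node 37: 0 child(ren)
Matching nodes: [19, 31, 37]
Count of leaf nodes: 3


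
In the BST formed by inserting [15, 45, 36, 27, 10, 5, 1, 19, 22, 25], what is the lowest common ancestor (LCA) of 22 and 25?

Tree insertion order: [15, 45, 36, 27, 10, 5, 1, 19, 22, 25]
Tree (level-order array): [15, 10, 45, 5, None, 36, None, 1, None, 27, None, None, None, 19, None, None, 22, None, 25]
In a BST, the LCA of p=22, q=25 is the first node v on the
root-to-leaf path with p <= v <= q (go left if both < v, right if both > v).
Walk from root:
  at 15: both 22 and 25 > 15, go right
  at 45: both 22 and 25 < 45, go left
  at 36: both 22 and 25 < 36, go left
  at 27: both 22 and 25 < 27, go left
  at 19: both 22 and 25 > 19, go right
  at 22: 22 <= 22 <= 25, this is the LCA
LCA = 22


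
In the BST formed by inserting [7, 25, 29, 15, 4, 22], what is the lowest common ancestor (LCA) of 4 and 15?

Tree insertion order: [7, 25, 29, 15, 4, 22]
Tree (level-order array): [7, 4, 25, None, None, 15, 29, None, 22]
In a BST, the LCA of p=4, q=15 is the first node v on the
root-to-leaf path with p <= v <= q (go left if both < v, right if both > v).
Walk from root:
  at 7: 4 <= 7 <= 15, this is the LCA
LCA = 7


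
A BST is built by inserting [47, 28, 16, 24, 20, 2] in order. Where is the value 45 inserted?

Starting tree (level order): [47, 28, None, 16, None, 2, 24, None, None, 20]
Insertion path: 47 -> 28
Result: insert 45 as right child of 28
Final tree (level order): [47, 28, None, 16, 45, 2, 24, None, None, None, None, 20]


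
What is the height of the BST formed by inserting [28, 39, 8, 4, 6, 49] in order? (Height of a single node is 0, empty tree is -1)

Insertion order: [28, 39, 8, 4, 6, 49]
Tree (level-order array): [28, 8, 39, 4, None, None, 49, None, 6]
Compute height bottom-up (empty subtree = -1):
  height(6) = 1 + max(-1, -1) = 0
  height(4) = 1 + max(-1, 0) = 1
  height(8) = 1 + max(1, -1) = 2
  height(49) = 1 + max(-1, -1) = 0
  height(39) = 1 + max(-1, 0) = 1
  height(28) = 1 + max(2, 1) = 3
Height = 3


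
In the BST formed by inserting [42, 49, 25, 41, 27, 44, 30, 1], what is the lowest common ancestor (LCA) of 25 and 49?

Tree insertion order: [42, 49, 25, 41, 27, 44, 30, 1]
Tree (level-order array): [42, 25, 49, 1, 41, 44, None, None, None, 27, None, None, None, None, 30]
In a BST, the LCA of p=25, q=49 is the first node v on the
root-to-leaf path with p <= v <= q (go left if both < v, right if both > v).
Walk from root:
  at 42: 25 <= 42 <= 49, this is the LCA
LCA = 42


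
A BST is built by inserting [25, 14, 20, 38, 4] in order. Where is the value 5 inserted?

Starting tree (level order): [25, 14, 38, 4, 20]
Insertion path: 25 -> 14 -> 4
Result: insert 5 as right child of 4
Final tree (level order): [25, 14, 38, 4, 20, None, None, None, 5]


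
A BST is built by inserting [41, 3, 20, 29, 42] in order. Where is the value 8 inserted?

Starting tree (level order): [41, 3, 42, None, 20, None, None, None, 29]
Insertion path: 41 -> 3 -> 20
Result: insert 8 as left child of 20
Final tree (level order): [41, 3, 42, None, 20, None, None, 8, 29]


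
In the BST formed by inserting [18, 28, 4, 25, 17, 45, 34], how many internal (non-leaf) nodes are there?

Tree built from: [18, 28, 4, 25, 17, 45, 34]
Tree (level-order array): [18, 4, 28, None, 17, 25, 45, None, None, None, None, 34]
Rule: An internal node has at least one child.
Per-node child counts:
  node 18: 2 child(ren)
  node 4: 1 child(ren)
  node 17: 0 child(ren)
  node 28: 2 child(ren)
  node 25: 0 child(ren)
  node 45: 1 child(ren)
  node 34: 0 child(ren)
Matching nodes: [18, 4, 28, 45]
Count of internal (non-leaf) nodes: 4


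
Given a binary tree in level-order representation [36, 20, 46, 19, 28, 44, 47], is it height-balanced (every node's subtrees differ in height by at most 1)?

Tree (level-order array): [36, 20, 46, 19, 28, 44, 47]
Definition: a tree is height-balanced if, at every node, |h(left) - h(right)| <= 1 (empty subtree has height -1).
Bottom-up per-node check:
  node 19: h_left=-1, h_right=-1, diff=0 [OK], height=0
  node 28: h_left=-1, h_right=-1, diff=0 [OK], height=0
  node 20: h_left=0, h_right=0, diff=0 [OK], height=1
  node 44: h_left=-1, h_right=-1, diff=0 [OK], height=0
  node 47: h_left=-1, h_right=-1, diff=0 [OK], height=0
  node 46: h_left=0, h_right=0, diff=0 [OK], height=1
  node 36: h_left=1, h_right=1, diff=0 [OK], height=2
All nodes satisfy the balance condition.
Result: Balanced
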